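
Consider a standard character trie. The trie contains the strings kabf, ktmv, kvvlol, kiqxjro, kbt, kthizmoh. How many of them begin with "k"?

6

Walk to "k"; the words in its subtree are exactly those with that prefix.
Matches: "kabf", "kbt", "kiqxjro", "kthizmoh", "ktmv", "kvvlol"
Count: 6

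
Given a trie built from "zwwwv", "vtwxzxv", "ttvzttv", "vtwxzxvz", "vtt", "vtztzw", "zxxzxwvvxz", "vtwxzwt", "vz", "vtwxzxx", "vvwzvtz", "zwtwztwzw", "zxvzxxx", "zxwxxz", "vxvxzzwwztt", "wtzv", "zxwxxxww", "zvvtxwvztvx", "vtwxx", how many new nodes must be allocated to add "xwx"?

3

Nothing in the trie begins with "x"; the whole of "xwx" is new.
3 − 0 = 3 new nodes.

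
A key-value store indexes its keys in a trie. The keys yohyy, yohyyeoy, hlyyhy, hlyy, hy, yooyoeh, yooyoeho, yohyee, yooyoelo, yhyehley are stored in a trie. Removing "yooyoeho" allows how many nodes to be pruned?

1

After clearing the end-marker at "yooyoeho", prune upward until reaching a node still needed by another word.
The suffix "o" (1 node) is used only by "yooyoeho"; "yooyoeh" is itself a stored word, so pruning stops there.
Nodes removed: 1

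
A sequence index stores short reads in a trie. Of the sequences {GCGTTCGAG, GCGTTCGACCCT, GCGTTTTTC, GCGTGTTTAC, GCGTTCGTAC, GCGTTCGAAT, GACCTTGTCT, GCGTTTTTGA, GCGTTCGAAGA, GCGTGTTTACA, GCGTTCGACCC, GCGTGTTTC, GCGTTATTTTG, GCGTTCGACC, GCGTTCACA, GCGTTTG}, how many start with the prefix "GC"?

Traverse to the node for "GC", then collect every word in that subtree.
Matches: "GCGTGTTTAC", "GCGTGTTTACA", "GCGTGTTTC", "GCGTTATTTTG", "GCGTTCACA", "GCGTTCGAAGA", "GCGTTCGAAT", "GCGTTCGACC", "GCGTTCGACCC", "GCGTTCGACCCT", "GCGTTCGAG", "GCGTTCGTAC", "GCGTTTG", "GCGTTTTTC", "GCGTTTTTGA"
Count: 15

15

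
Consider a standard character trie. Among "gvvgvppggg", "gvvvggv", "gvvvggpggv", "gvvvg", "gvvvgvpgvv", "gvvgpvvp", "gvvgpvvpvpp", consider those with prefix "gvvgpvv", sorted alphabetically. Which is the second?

gvvgpvvpvpp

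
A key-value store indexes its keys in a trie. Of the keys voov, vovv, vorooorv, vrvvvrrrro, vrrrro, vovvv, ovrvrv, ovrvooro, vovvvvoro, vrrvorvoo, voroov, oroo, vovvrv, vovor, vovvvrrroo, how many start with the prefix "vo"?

9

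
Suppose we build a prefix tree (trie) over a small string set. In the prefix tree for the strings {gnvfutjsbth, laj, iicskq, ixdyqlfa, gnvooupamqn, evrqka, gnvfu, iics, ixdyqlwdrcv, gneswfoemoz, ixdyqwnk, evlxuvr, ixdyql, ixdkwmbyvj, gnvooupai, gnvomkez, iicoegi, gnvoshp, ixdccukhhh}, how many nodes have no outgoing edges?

A leaf is a node with no children — equivalently, the end of a word that is not a proper prefix of any other stored word.
Those words: "evlxuvr", "evrqka", "gneswfoemoz", "gnvfutjsbth", "gnvomkez", "gnvooupai", "gnvooupamqn", "gnvoshp", "iicoegi", "iicskq", "ixdccukhhh", "ixdkwmbyvj", "ixdyqlfa", "ixdyqlwdrcv", "ixdyqwnk", "laj"
Leaf count: 16

16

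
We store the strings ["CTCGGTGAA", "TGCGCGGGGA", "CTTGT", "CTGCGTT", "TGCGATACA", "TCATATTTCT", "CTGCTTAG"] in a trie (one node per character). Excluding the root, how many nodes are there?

Insert word by word; a character creates a node only if that edge doesn't already exist:
  "CTCGGTGAA" → 9 new (C, T, C, G, G, T, G, A, A)
  "TGCGCGGGGA" → 10 new (T, G, C, G, C, G, G, G, G, A)
  "CTTGT" → prefix "CT" already present; 3 new (T, G, T)
  "CTGCGTT" → prefix "CT" already present; 5 new (G, C, G, T, T)
  "TGCGATACA" → prefix "TGCG" already present; 5 new (A, T, A, C, A)
  "TCATATTTCT" → prefix "T" already present; 9 new (C, A, T, A, T, T, T, C, T)
  "CTGCTTAG" → prefix "CTGC" already present; 4 new (T, T, A, G)
Total nodes = 9 + 10 + 3 + 5 + 5 + 9 + 4 = 45

45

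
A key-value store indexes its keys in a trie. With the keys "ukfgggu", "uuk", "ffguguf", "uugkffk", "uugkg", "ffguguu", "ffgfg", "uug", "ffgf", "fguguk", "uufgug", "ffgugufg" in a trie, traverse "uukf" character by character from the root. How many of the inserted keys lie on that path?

1

Walk "uukf" from the root; an end-of-word marker is hit whenever a stored word is a prefix of "uukf".
Prefixes of the query that are stored words: "uuk"
Count: 1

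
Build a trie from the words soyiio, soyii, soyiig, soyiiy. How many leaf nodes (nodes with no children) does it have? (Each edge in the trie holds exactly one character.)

A leaf is a node with no children — equivalently, the end of a word that is not a proper prefix of any other stored word.
Those words: "soyiig", "soyiio", "soyiiy"
Leaf count: 3

3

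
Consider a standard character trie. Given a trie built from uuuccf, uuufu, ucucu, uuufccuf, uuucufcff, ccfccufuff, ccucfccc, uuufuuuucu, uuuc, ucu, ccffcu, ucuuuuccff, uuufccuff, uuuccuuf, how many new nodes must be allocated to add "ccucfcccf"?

Walking "ccucfcccf" from the root, the first 8 characters ("ccucfccc") follow existing edges; "f" is the first miss.
New nodes needed: |"ccucfcccf"| − 8 = 9 − 8 = 1.

1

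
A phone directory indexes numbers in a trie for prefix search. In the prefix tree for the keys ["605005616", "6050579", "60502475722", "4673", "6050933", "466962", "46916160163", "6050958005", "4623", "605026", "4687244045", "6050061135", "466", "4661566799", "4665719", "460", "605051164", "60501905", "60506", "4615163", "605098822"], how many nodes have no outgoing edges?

Leaves are exactly the stored words that no other stored word extends.
Those words: "460", "4615163", "4623", "4661566799", "4665719", "466962", "4673", "4687244045", "46916160163", "605005616", "6050061135", "60501905", "60502475722", "605026", "605051164", "6050579", "60506", "6050933", "6050958005", "605098822"
Leaf count: 20

20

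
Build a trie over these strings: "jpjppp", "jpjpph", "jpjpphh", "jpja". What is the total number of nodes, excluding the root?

For each word, the new-node count is its length minus the longest prefix already in the trie:
  "jpjppp" → 6 new (j, p, j, p, p, p)
  "jpjpph" → prefix "jpjpp" already present; 1 new (h)
  "jpjpphh" → prefix "jpjpph" already present; 1 new (h)
  "jpja" → prefix "jpj" already present; 1 new (a)
Total nodes = 6 + 1 + 1 + 1 = 9

9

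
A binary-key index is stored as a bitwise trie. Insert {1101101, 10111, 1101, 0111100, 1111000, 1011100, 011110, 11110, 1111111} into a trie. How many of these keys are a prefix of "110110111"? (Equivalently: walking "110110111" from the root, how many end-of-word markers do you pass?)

2

Walk "110110111" from the root; an end-of-word marker is hit whenever a stored word is a prefix of "110110111".
Prefixes of the query that are stored words: "1101", "1101101"
Count: 2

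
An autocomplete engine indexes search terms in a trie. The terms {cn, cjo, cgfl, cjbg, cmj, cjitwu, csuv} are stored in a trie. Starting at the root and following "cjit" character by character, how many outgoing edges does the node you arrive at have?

1

Follow the path "cjit" to its node, then look at its outgoing edges.
Distinct next characters after "cjit": w.
That node has 1 child edge.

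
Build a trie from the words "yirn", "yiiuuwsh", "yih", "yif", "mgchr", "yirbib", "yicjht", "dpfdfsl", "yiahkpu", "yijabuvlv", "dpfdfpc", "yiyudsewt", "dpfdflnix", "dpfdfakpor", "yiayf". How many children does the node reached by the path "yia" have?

Follow the path "yia" to its node, then look at its outgoing edges.
Characters that immediately follow "yia" among the stored strings: {h, y}.
That node has 2 child edges.

2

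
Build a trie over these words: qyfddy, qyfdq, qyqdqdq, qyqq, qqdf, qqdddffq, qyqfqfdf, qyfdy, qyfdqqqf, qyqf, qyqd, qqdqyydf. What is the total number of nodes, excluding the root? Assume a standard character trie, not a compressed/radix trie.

Count nodes per top-level branch (shared prefixes stored once):
  'q'-branch (qqdddffq, qqdf, qqdqyydf, qyfddy, qyfdq, qyfdqqqf, qyfdy, qyqd, qyqdqdq, qyqf, qyqfqfdf, qyqq): 35 nodes
Sum: 35

35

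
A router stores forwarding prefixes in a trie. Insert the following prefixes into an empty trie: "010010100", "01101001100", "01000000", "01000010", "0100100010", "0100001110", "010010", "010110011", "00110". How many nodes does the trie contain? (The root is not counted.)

41

For each word, the new-node count is its length minus the longest prefix already in the trie:
  "010010100" → 9 new (0, 1, 0, 0, 1, 0, 1, 0, 0)
  "01101001100" → prefix "01" already present; 9 new (1, 0, 1, 0, 0, 1, 1, 0, 0)
  "01000000" → prefix "0100" already present; 4 new (0, 0, 0, 0)
  "01000010" → prefix "010000" already present; 2 new (1, 0)
  "0100100010" → prefix "010010" already present; 4 new (0, 0, 1, 0)
  "0100001110" → prefix "0100001" already present; 3 new (1, 1, 0)
  "010010" → prefix "010010" already present; 0 new (none)
  "010110011" → prefix "010" already present; 6 new (1, 1, 0, 0, 1, 1)
  "00110" → prefix "0" already present; 4 new (0, 1, 1, 0)
Total nodes = 9 + 9 + 4 + 2 + 4 + 3 + 0 + 6 + 4 = 41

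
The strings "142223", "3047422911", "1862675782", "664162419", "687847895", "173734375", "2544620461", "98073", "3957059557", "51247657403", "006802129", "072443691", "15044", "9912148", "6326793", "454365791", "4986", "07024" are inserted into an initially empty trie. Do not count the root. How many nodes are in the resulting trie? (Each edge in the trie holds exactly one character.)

133

Count nodes per top-level branch (shared prefixes stored once):
  '0'-branch (006802129, 07024, 072443691): 20 nodes
  '1'-branch (142223, 15044, 173734375, 1862675782): 27 nodes
  '2'-branch (2544620461): 10 nodes
  '3'-branch (3047422911, 3957059557): 19 nodes
  '4'-branch (454365791, 4986): 12 nodes
  '5'-branch (51247657403): 11 nodes
  '6'-branch (6326793, 664162419, 687847895): 23 nodes
  '9'-branch (98073, 9912148): 11 nodes
Sum: 133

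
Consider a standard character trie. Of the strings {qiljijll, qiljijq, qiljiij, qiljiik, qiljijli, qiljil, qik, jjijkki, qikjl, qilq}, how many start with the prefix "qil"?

7

Filter for entries beginning with "qil":
Words under "qil": qiljiij, qiljiik, qiljijli, qiljijll, qiljijq, qiljil, qilq
Count: 7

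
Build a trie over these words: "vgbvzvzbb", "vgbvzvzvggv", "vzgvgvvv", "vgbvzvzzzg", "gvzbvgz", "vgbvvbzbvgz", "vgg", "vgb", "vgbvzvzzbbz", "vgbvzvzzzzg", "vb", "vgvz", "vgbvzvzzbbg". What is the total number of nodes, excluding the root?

Count nodes per top-level branch (shared prefixes stored once):
  'g'-branch (gvzbvgz): 7 nodes
  'v'-branch (vb, vgb, vgbvvbzbvgz, vgbvzvzbb, vgbvzvzvggv, vgbvzvzzbbg, vgbvzvzzbbz, vgbvzvzzzg, vgbvzvzzzzg, vgg, vgvz, vzgvgvvv): 40 nodes
Sum: 47

47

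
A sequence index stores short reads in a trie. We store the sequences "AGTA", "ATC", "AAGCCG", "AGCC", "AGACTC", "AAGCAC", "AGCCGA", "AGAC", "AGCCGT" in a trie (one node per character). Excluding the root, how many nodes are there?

22

Trie structure (* marks end of a word):
(root)
└─ A
   ├─ A
   │  └─ G
   │     └─ C
   │        ├─ A
   │        │  └─ C *
   │        └─ C
   │           └─ G *
   ├─ G
   │  ├─ A
   │  │  └─ C *
   │  │     └─ T
   │  │        └─ C *
   │  ├─ C
   │  │  └─ C *
   │  │     └─ G
   │  │        ├─ A *
   │  │        └─ T *
   │  └─ T
   │     └─ A *
   └─ T
      └─ C *
Counting every labelled node above: 22.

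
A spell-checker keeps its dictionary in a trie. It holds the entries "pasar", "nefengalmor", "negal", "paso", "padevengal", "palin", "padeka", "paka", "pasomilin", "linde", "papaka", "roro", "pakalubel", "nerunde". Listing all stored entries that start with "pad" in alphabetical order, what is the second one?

Filter for "pad…" and sort: "padeka", "padevengal"
The 2nd is padevengal.

padevengal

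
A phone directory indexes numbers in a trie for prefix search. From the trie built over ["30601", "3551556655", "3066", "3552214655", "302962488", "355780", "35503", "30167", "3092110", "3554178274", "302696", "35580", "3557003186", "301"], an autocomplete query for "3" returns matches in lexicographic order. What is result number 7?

Filter for "3…" and sort: "301", "30167", "302696", "302962488", "30601", "3066", "3092110", "35503", "3551556655", "3552214655", "3554178274", "3557003186", "355780", "35580"
Position 7: 3092110

3092110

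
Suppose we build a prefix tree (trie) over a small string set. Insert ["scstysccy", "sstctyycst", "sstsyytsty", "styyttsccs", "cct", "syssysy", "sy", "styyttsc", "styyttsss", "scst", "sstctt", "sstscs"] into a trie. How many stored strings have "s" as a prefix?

Walk to "s"; the words in its subtree are exactly those with that prefix.
Matches: "scst", "scstysccy", "sstctt", "sstctyycst", "sstscs", "sstsyytsty", "styyttsc", "styyttsccs", "styyttsss", "sy", "syssysy"
Count: 11

11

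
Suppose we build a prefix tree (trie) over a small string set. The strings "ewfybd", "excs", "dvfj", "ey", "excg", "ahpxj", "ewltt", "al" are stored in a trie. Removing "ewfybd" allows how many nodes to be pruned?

4

After clearing the end-marker at "ewfybd", prune upward until reaching a node still needed by another word.
The suffix "fybd" (4 nodes) is used only by "ewfybd"; the node for "ew" still has the child "l", so pruning stops there.
Nodes removed: 4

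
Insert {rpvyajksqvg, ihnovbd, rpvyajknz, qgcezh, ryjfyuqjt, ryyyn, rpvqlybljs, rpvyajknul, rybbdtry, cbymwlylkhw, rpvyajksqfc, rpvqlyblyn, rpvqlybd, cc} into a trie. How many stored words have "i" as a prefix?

1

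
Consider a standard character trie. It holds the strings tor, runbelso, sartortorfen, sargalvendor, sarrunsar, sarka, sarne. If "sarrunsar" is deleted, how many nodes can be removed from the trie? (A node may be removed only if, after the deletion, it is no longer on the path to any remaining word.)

A node on "sarrunsar"'s path can go only if nothing else ends at it or branches off below it.
The suffix "runsar" (6 nodes) is used only by "sarrunsar"; the node for "sar" still has the child "t", so pruning stops there.
Nodes removed: 6

6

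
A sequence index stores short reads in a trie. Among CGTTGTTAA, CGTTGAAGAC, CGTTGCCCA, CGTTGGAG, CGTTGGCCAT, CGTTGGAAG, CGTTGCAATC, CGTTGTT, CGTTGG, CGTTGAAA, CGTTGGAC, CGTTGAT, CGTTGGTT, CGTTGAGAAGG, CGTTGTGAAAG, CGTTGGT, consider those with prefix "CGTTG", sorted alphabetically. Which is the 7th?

CGTTGG

Words with prefix "CGTTG", in lexicographic order: "CGTTGAAA", "CGTTGAAGAC", "CGTTGAGAAGG", "CGTTGAT", "CGTTGCAATC", "CGTTGCCCA", "CGTTGG", "CGTTGGAAG", "CGTTGGAC", "CGTTGGAG", "CGTTGGCCAT", "CGTTGGT", "CGTTGGTT", "CGTTGTGAAAG", "CGTTGTT", "CGTTGTTAA"
Position 7: CGTTGG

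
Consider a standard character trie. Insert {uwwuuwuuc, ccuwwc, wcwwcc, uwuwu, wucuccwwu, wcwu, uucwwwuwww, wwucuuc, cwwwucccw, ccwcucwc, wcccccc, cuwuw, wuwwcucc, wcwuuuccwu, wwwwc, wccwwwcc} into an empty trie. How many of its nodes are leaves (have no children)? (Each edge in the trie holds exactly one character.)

15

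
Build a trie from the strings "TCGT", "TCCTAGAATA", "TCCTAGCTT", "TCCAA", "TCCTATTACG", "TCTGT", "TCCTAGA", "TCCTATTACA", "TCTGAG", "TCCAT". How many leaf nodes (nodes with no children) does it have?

9

A leaf is a node with no children — equivalently, the end of a word that is not a proper prefix of any other stored word.
Those words: "TCCAA", "TCCAT", "TCCTAGAATA", "TCCTAGCTT", "TCCTATTACA", "TCCTATTACG", "TCGT", "TCTGAG", "TCTGT"
Leaf count: 9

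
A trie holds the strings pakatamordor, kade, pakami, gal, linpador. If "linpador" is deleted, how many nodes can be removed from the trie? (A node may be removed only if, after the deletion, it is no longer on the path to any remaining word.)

A node on "linpador"'s path can go only if nothing else ends at it or branches off below it.
No other word shares any prefix with "linpador", so all 8 of its nodes go.
Nodes removed: 8

8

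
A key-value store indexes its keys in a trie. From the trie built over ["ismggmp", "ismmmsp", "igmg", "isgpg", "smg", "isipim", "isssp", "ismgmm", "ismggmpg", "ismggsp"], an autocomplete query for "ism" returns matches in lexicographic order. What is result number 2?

DFS of the "ism" subtree visits, in order: "ismggmp", "ismggmpg", "ismggsp", "ismgmm", "ismmmsp"
The 2nd is ismggmpg.

ismggmpg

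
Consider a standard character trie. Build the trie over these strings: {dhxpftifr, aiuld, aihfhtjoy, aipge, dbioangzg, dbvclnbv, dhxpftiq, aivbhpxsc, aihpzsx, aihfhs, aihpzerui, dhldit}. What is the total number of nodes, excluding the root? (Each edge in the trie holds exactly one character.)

59

Trace insertions, counting only characters that open a new branch:
  "dhxpftifr" → 9 new (d, h, x, p, f, t, i, f, r)
  "aiuld" → 5 new (a, i, u, l, d)
  "aihfhtjoy" → prefix "ai" already present; 7 new (h, f, h, t, j, o, y)
  "aipge" → prefix "ai" already present; 3 new (p, g, e)
  "dbioangzg" → prefix "d" already present; 8 new (b, i, o, a, n, g, z, g)
  "dbvclnbv" → prefix "db" already present; 6 new (v, c, l, n, b, v)
  "dhxpftiq" → prefix "dhxpfti" already present; 1 new (q)
  "aivbhpxsc" → prefix "ai" already present; 7 new (v, b, h, p, x, s, c)
  "aihpzsx" → prefix "aih" already present; 4 new (p, z, s, x)
  "aihfhs" → prefix "aihfh" already present; 1 new (s)
  "aihpzerui" → prefix "aihpz" already present; 4 new (e, r, u, i)
  "dhldit" → prefix "dh" already present; 4 new (l, d, i, t)
Total nodes = 9 + 5 + 7 + 3 + 8 + 6 + 1 + 7 + 4 + 1 + 4 + 4 = 59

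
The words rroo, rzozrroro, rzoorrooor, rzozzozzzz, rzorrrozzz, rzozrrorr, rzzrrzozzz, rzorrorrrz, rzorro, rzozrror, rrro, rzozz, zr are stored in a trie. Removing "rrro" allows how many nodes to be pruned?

A node on "rrro"'s path can go only if nothing else ends at it or branches off below it.
The suffix "ro" (2 nodes) is used only by "rrro"; the node for "rr" still has the child "o", so pruning stops there.
Nodes removed: 2

2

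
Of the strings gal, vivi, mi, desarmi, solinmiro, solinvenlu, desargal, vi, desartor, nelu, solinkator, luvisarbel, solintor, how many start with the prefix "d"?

3

Filter for entries beginning with "d":
Words under "d": desargal, desarmi, desartor
Count: 3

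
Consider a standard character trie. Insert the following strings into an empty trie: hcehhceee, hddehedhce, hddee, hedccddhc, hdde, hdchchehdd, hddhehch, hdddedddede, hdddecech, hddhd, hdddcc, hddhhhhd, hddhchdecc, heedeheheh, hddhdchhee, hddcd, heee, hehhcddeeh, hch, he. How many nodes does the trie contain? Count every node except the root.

90

Insert word by word; a character creates a node only if that edge doesn't already exist:
  "hcehhceee" → 9 new (h, c, e, h, h, c, e, e, e)
  "hddehedhce" → prefix "h" already present; 9 new (d, d, e, h, e, d, h, c, e)
  "hddee" → prefix "hdde" already present; 1 new (e)
  "hedccddhc" → prefix "h" already present; 8 new (e, d, c, c, d, d, h, c)
  "hdde" → prefix "hdde" already present; 0 new (none)
  "hdchchehdd" → prefix "hd" already present; 8 new (c, h, c, h, e, h, d, d)
  "hddhehch" → prefix "hdd" already present; 5 new (h, e, h, c, h)
  "hdddedddede" → prefix "hdd" already present; 8 new (d, e, d, d, d, e, d, e)
  "hdddecech" → prefix "hddde" already present; 4 new (c, e, c, h)
  "hddhd" → prefix "hddh" already present; 1 new (d)
  "hdddcc" → prefix "hddd" already present; 2 new (c, c)
  "hddhhhhd" → prefix "hddh" already present; 4 new (h, h, h, d)
  "hddhchdecc" → prefix "hddh" already present; 6 new (c, h, d, e, c, c)
  "heedeheheh" → prefix "he" already present; 8 new (e, d, e, h, e, h, e, h)
  "hddhdchhee" → prefix "hddhd" already present; 5 new (c, h, h, e, e)
  "hddcd" → prefix "hdd" already present; 2 new (c, d)
  "heee" → prefix "hee" already present; 1 new (e)
  "hehhcddeeh" → prefix "he" already present; 8 new (h, h, c, d, d, e, e, h)
  "hch" → prefix "hc" already present; 1 new (h)
  "he" → prefix "he" already present; 0 new (none)
Total nodes = 9 + 9 + 1 + 8 + 0 + 8 + 5 + 8 + 4 + 1 + 2 + 4 + 6 + 8 + 5 + 2 + 1 + 8 + 1 + 0 = 90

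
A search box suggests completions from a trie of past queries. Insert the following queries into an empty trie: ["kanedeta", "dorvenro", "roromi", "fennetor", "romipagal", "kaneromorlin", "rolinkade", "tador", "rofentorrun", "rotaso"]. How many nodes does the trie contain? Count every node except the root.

For each word, the new-node count is its length minus the longest prefix already in the trie:
  "kanedeta" → 8 new (k, a, n, e, d, e, t, a)
  "dorvenro" → 8 new (d, o, r, v, e, n, r, o)
  "roromi" → 6 new (r, o, r, o, m, i)
  "fennetor" → 8 new (f, e, n, n, e, t, o, r)
  "romipagal" → prefix "ro" already present; 7 new (m, i, p, a, g, a, l)
  "kaneromorlin" → prefix "kane" already present; 8 new (r, o, m, o, r, l, i, n)
  "rolinkade" → prefix "ro" already present; 7 new (l, i, n, k, a, d, e)
  "tador" → 5 new (t, a, d, o, r)
  "rofentorrun" → prefix "ro" already present; 9 new (f, e, n, t, o, r, r, u, n)
  "rotaso" → prefix "ro" already present; 4 new (t, a, s, o)
Total nodes = 8 + 8 + 6 + 8 + 7 + 8 + 7 + 5 + 9 + 4 = 70

70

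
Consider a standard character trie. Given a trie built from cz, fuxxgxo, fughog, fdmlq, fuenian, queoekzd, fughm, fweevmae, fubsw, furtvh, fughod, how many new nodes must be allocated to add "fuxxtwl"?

3

The longest prefix of "fuxxtwl" already in the trie is "fuxx" (length 4).
New nodes needed: |"fuxxtwl"| − 4 = 7 − 4 = 3.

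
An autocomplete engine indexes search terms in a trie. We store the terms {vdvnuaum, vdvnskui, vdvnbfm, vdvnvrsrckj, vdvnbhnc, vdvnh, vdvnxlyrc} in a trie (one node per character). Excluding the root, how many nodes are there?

31

Trie structure (* marks end of a word):
(root)
└─ v
   └─ d
      └─ v
         └─ n
            ├─ b
            │  ├─ f
            │  │  └─ m *
            │  └─ h
            │     └─ n
            │        └─ c *
            ├─ h *
            ├─ s
            │  └─ k
            │     └─ u
            │        └─ i *
            ├─ u
            │  └─ a
            │     └─ u
            │        └─ m *
            ├─ v
            │  └─ r
            │     └─ s
            │        └─ r
            │           └─ c
            │              └─ k
            │                 └─ j *
            └─ x
               └─ l
                  └─ y
                     └─ r
                        └─ c *
Counting every labelled node above: 31.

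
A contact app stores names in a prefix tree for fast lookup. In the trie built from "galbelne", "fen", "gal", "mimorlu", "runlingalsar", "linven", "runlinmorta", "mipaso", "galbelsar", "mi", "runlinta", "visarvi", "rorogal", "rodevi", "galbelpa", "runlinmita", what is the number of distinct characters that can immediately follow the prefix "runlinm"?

Follow the path "runlinm" to its node, then look at its outgoing edges.
Characters that immediately follow "runlinm" among the stored strings: {i, o}.
That node has 2 child edges.

2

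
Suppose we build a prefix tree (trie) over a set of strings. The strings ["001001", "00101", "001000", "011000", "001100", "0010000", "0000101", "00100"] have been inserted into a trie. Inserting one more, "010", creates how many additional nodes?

The longest prefix of "010" already in the trie is "01" (length 2).
So 3 − 2 = 1 new nodes.

1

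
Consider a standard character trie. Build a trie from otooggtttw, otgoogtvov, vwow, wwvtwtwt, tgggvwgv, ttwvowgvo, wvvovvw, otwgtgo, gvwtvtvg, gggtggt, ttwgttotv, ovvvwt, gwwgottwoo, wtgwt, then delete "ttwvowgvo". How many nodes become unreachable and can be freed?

After clearing the end-marker at "ttwvowgvo", prune upward until reaching a node still needed by another word.
The suffix "vowgvo" (6 nodes) is used only by "ttwvowgvo"; the node for "ttw" still has the child "g", so pruning stops there.
Nodes removed: 6

6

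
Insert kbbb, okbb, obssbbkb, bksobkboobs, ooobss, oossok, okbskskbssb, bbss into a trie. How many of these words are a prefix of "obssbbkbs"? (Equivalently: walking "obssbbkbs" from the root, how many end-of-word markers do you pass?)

Traverse "obssbbkbs" character by character; count nodes along the way that are marked as word ends.
Prefixes of the query that are stored words: "obssbbkb"
Count: 1

1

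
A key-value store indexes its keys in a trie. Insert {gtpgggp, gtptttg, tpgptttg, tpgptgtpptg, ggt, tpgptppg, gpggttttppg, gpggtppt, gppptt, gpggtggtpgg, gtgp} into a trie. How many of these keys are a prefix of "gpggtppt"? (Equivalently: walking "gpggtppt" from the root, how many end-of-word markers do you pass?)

Traverse "gpggtppt" character by character; count nodes along the way that are marked as word ends.
Prefixes of the query that are stored words: "gpggtppt"
Count: 1

1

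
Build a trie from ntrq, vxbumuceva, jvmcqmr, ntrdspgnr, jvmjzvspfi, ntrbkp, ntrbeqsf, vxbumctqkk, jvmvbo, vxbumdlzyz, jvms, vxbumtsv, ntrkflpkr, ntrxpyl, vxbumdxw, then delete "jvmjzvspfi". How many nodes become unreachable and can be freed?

After clearing the end-marker at "jvmjzvspfi", prune upward until reaching a node still needed by another word.
The suffix "jzvspfi" (7 nodes) is used only by "jvmjzvspfi"; the node for "jvm" still has the child "c", so pruning stops there.
Nodes removed: 7

7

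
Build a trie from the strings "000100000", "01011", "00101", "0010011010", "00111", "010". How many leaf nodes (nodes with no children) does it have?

5

Leaves are exactly the stored words that no other stored word extends.
Those words: "000100000", "0010011010", "00101", "00111", "01011"
Leaf count: 5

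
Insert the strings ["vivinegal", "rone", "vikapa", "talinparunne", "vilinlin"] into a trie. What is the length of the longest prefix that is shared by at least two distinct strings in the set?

Look for the deepest trie node that still has at least two words in its subtree.
"vikapa" and "vilinlin" agree on "vi" (2 characters) before diverging; nothing deeper is shared.
Longest shared-prefix length: 2

2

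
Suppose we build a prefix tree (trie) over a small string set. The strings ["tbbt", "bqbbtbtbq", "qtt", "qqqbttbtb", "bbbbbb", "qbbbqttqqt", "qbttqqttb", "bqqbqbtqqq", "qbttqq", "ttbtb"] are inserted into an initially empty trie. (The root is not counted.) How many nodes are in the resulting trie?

57

Trace insertions, counting only characters that open a new branch:
  "tbbt" → 4 new (t, b, b, t)
  "bqbbtbtbq" → 9 new (b, q, b, b, t, b, t, b, q)
  "qtt" → 3 new (q, t, t)
  "qqqbttbtb" → prefix "q" already present; 8 new (q, q, b, t, t, b, t, b)
  "bbbbbb" → prefix "b" already present; 5 new (b, b, b, b, b)
  "qbbbqttqqt" → prefix "q" already present; 9 new (b, b, b, q, t, t, q, q, t)
  "qbttqqttb" → prefix "qb" already present; 7 new (t, t, q, q, t, t, b)
  "bqqbqbtqqq" → prefix "bq" already present; 8 new (q, b, q, b, t, q, q, q)
  "qbttqq" → prefix "qbttqq" already present; 0 new (none)
  "ttbtb" → prefix "t" already present; 4 new (t, b, t, b)
Total nodes = 4 + 9 + 3 + 8 + 5 + 9 + 7 + 8 + 0 + 4 = 57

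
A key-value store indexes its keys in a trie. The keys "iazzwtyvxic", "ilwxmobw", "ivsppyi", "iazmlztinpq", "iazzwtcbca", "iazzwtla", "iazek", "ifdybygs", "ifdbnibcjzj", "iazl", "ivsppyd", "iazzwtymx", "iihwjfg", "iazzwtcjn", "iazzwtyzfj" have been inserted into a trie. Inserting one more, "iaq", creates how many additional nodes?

"ia" is already a path in the trie; the remaining "q" must be added.
New nodes needed: |"iaq"| − 2 = 3 − 2 = 1.

1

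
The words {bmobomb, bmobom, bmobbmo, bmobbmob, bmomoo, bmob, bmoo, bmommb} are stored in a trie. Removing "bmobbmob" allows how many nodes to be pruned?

1

After clearing the end-marker at "bmobbmob", prune upward until reaching a node still needed by another word.
The suffix "b" (1 node) is used only by "bmobbmob"; "bmobbmo" is itself a stored word, so pruning stops there.
Nodes removed: 1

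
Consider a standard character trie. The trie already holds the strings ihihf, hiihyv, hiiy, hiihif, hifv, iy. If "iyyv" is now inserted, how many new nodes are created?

2

"iy" is already a path in the trie; the remaining "yv" must be added.
So 4 − 2 = 2 new nodes.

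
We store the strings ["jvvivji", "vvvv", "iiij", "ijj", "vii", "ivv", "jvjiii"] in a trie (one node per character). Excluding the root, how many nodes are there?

25

Insert word by word; a character creates a node only if that edge doesn't already exist:
  "jvvivji" → 7 new (j, v, v, i, v, j, i)
  "vvvv" → 4 new (v, v, v, v)
  "iiij" → 4 new (i, i, i, j)
  "ijj" → prefix "i" already present; 2 new (j, j)
  "vii" → prefix "v" already present; 2 new (i, i)
  "ivv" → prefix "i" already present; 2 new (v, v)
  "jvjiii" → prefix "jv" already present; 4 new (j, i, i, i)
Total nodes = 7 + 4 + 4 + 2 + 2 + 2 + 4 = 25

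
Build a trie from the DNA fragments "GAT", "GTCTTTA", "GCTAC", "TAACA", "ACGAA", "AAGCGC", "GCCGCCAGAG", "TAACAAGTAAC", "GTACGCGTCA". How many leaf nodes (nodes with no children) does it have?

A leaf is a node with no children — equivalently, the end of a word that is not a proper prefix of any other stored word.
Those words: "AAGCGC", "ACGAA", "GAT", "GCCGCCAGAG", "GCTAC", "GTACGCGTCA", "GTCTTTA", "TAACAAGTAAC"
Leaf count: 8

8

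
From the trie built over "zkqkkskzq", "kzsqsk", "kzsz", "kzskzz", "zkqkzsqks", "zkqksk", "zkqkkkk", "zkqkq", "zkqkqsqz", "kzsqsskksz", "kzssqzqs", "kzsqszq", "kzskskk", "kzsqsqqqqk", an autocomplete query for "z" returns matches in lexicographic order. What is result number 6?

Words with prefix "z", in lexicographic order: "zkqkkkk", "zkqkkskzq", "zkqkq", "zkqkqsqz", "zkqksk", "zkqkzsqks"
The 6th is zkqkzsqks.

zkqkzsqks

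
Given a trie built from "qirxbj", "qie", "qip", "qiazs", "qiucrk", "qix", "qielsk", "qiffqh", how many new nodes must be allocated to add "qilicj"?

"qi" is already a path in the trie; the remaining "licj" must be added.
So 6 − 2 = 4 new nodes.

4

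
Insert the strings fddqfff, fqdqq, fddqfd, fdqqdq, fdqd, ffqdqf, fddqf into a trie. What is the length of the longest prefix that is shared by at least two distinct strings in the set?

Look for the deepest trie node that still has at least two words in its subtree.
e.g. "fddqf" and "fddqfd" share the prefix "fddqf" of length 5; no pair shares a longer one.
Longest shared-prefix length: 5

5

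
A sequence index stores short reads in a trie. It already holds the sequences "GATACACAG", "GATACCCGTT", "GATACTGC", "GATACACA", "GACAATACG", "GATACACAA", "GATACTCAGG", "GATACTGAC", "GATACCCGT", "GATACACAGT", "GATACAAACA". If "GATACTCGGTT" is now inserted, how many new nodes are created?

4

"GATACTC" is already a path in the trie; the remaining "GGTT" must be added.
Each of the 4 remaining characters creates one node.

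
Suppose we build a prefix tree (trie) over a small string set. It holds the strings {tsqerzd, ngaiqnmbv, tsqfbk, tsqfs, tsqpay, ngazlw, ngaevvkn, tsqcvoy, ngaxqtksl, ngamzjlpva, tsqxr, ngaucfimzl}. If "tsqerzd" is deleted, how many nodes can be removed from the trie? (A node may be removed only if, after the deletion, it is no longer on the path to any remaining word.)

Walk "tsqerzd" from the leaf back toward the root, removing each node that no remaining word uses.
The suffix "erzd" (4 nodes) is used only by "tsqerzd"; the node for "tsq" still has the child "f", so pruning stops there.
Nodes removed: 4

4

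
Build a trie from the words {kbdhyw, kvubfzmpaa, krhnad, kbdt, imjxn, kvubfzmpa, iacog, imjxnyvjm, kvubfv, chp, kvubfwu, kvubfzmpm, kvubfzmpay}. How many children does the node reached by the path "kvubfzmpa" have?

2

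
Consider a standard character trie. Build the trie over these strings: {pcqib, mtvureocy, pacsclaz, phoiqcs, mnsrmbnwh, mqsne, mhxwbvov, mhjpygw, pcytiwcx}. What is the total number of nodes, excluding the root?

57

Trace insertions, counting only characters that open a new branch:
  "pcqib" → 5 new (p, c, q, i, b)
  "mtvureocy" → 9 new (m, t, v, u, r, e, o, c, y)
  "pacsclaz" → prefix "p" already present; 7 new (a, c, s, c, l, a, z)
  "phoiqcs" → prefix "p" already present; 6 new (h, o, i, q, c, s)
  "mnsrmbnwh" → prefix "m" already present; 8 new (n, s, r, m, b, n, w, h)
  "mqsne" → prefix "m" already present; 4 new (q, s, n, e)
  "mhxwbvov" → prefix "m" already present; 7 new (h, x, w, b, v, o, v)
  "mhjpygw" → prefix "mh" already present; 5 new (j, p, y, g, w)
  "pcytiwcx" → prefix "pc" already present; 6 new (y, t, i, w, c, x)
Total nodes = 5 + 9 + 7 + 6 + 8 + 4 + 7 + 5 + 6 = 57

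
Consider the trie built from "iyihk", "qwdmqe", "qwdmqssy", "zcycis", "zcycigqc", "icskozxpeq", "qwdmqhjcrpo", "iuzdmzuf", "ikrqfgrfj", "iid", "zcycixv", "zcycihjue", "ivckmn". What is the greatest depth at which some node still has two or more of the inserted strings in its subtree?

5

Look for the deepest trie node that still has at least two words in its subtree.
e.g. "qwdmqe" and "qwdmqhjcrpo" share the prefix "qwdmq" of length 5; no pair shares a longer one.
Longest shared-prefix length: 5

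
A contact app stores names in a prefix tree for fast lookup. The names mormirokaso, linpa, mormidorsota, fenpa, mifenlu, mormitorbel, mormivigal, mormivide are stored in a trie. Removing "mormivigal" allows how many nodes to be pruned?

3

After clearing the end-marker at "mormivigal", prune upward until reaching a node still needed by another word.
The suffix "gal" (3 nodes) is used only by "mormivigal"; the node for "mormivi" still has the child "d", so pruning stops there.
Nodes removed: 3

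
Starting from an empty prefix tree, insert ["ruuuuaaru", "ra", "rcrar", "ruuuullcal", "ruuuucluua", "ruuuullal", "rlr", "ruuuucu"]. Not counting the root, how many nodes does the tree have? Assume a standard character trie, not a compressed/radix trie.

29

Insert word by word; a character creates a node only if that edge doesn't already exist:
  "ruuuuaaru" → 9 new (r, u, u, u, u, a, a, r, u)
  "ra" → prefix "r" already present; 1 new (a)
  "rcrar" → prefix "r" already present; 4 new (c, r, a, r)
  "ruuuullcal" → prefix "ruuuu" already present; 5 new (l, l, c, a, l)
  "ruuuucluua" → prefix "ruuuu" already present; 5 new (c, l, u, u, a)
  "ruuuullal" → prefix "ruuuull" already present; 2 new (a, l)
  "rlr" → prefix "r" already present; 2 new (l, r)
  "ruuuucu" → prefix "ruuuuc" already present; 1 new (u)
Total nodes = 9 + 1 + 4 + 5 + 5 + 2 + 2 + 1 = 29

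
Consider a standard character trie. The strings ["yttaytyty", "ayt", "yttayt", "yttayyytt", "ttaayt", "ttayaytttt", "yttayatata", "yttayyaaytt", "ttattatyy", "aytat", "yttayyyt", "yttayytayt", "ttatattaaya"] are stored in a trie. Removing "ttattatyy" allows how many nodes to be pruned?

Walk "ttattatyy" from the leaf back toward the root, removing each node that no remaining word uses.
The suffix "tatyy" (5 nodes) is used only by "ttattatyy"; the node for "ttat" still has the child "a", so pruning stops there.
Nodes removed: 5

5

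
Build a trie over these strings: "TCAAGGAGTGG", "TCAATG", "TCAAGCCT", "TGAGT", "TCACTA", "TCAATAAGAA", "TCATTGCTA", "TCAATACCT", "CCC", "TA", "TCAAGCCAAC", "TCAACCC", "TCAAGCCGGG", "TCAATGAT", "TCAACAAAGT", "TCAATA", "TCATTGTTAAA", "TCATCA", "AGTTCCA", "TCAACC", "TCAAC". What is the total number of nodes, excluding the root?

For each word, the new-node count is its length minus the longest prefix already in the trie:
  "TCAAGGAGTGG" → 11 new (T, C, A, A, G, G, A, G, T, G, G)
  "TCAATG" → prefix "TCAA" already present; 2 new (T, G)
  "TCAAGCCT" → prefix "TCAAG" already present; 3 new (C, C, T)
  "TGAGT" → prefix "T" already present; 4 new (G, A, G, T)
  "TCACTA" → prefix "TCA" already present; 3 new (C, T, A)
  "TCAATAAGAA" → prefix "TCAAT" already present; 5 new (A, A, G, A, A)
  "TCATTGCTA" → prefix "TCA" already present; 6 new (T, T, G, C, T, A)
  "TCAATACCT" → prefix "TCAATA" already present; 3 new (C, C, T)
  "CCC" → 3 new (C, C, C)
  "TA" → prefix "T" already present; 1 new (A)
  "TCAAGCCAAC" → prefix "TCAAGCC" already present; 3 new (A, A, C)
  "TCAACCC" → prefix "TCAA" already present; 3 new (C, C, C)
  "TCAAGCCGGG" → prefix "TCAAGCC" already present; 3 new (G, G, G)
  "TCAATGAT" → prefix "TCAATG" already present; 2 new (A, T)
  "TCAACAAAGT" → prefix "TCAAC" already present; 5 new (A, A, A, G, T)
  "TCAATA" → prefix "TCAATA" already present; 0 new (none)
  "TCATTGTTAAA" → prefix "TCATTG" already present; 5 new (T, T, A, A, A)
  "TCATCA" → prefix "TCAT" already present; 2 new (C, A)
  "AGTTCCA" → 7 new (A, G, T, T, C, C, A)
  "TCAACC" → prefix "TCAACC" already present; 0 new (none)
  "TCAAC" → prefix "TCAAC" already present; 0 new (none)
Total nodes = 11 + 2 + 3 + 4 + 3 + 5 + 6 + 3 + 3 + 1 + 3 + 3 + 3 + 2 + 5 + 0 + 5 + 2 + 7 + 0 + 0 = 71

71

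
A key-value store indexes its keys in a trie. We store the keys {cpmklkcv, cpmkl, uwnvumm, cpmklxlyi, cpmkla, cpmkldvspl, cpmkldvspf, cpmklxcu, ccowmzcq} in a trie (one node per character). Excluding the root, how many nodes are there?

Insert word by word; a character creates a node only if that edge doesn't already exist:
  "cpmklkcv" → 8 new (c, p, m, k, l, k, c, v)
  "cpmkl" → prefix "cpmkl" already present; 0 new (none)
  "uwnvumm" → 7 new (u, w, n, v, u, m, m)
  "cpmklxlyi" → prefix "cpmkl" already present; 4 new (x, l, y, i)
  "cpmkla" → prefix "cpmkl" already present; 1 new (a)
  "cpmkldvspl" → prefix "cpmkl" already present; 5 new (d, v, s, p, l)
  "cpmkldvspf" → prefix "cpmkldvsp" already present; 1 new (f)
  "cpmklxcu" → prefix "cpmklx" already present; 2 new (c, u)
  "ccowmzcq" → prefix "c" already present; 7 new (c, o, w, m, z, c, q)
Total nodes = 8 + 0 + 7 + 4 + 1 + 5 + 1 + 2 + 7 = 35

35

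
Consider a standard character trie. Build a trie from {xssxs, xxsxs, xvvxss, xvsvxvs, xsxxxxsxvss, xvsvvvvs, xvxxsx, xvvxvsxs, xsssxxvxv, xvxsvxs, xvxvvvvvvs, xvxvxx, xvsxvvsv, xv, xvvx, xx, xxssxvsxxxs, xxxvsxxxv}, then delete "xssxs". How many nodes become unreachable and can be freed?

2

After clearing the end-marker at "xssxs", prune upward until reaching a node still needed by another word.
The suffix "xs" (2 nodes) is used only by "xssxs"; the node for "xss" still has the child "s", so pruning stops there.
Nodes removed: 2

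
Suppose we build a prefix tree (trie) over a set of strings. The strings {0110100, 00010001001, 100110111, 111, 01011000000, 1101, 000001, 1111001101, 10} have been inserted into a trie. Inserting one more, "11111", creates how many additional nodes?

Walking "11111" from the root, the first 4 characters ("1111") follow existing edges; "1" is the first miss.
New nodes needed: |"11111"| − 4 = 5 − 4 = 1.

1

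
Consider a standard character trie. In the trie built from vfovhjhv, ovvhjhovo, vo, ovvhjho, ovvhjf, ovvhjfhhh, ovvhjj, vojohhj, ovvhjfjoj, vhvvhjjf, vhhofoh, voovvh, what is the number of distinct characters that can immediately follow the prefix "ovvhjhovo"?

0

Walk "ovvhjhovo" from the root, arriving at one node.
No stored string extends past "ovvhjhovo".
That node has 0 child edges.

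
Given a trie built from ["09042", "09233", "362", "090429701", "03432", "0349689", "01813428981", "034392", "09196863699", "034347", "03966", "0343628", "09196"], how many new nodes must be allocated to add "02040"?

4

Walking "02040" from the root, the first 1 characters ("0") follow existing edges; "2" is the first miss.
New nodes needed: |"02040"| − 1 = 5 − 1 = 4.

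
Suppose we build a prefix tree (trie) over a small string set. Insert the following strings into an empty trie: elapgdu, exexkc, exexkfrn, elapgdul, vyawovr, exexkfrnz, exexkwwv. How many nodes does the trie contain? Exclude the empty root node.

27

For each word, the new-node count is its length minus the longest prefix already in the trie:
  "elapgdu" → 7 new (e, l, a, p, g, d, u)
  "exexkc" → prefix "e" already present; 5 new (x, e, x, k, c)
  "exexkfrn" → prefix "exexk" already present; 3 new (f, r, n)
  "elapgdul" → prefix "elapgdu" already present; 1 new (l)
  "vyawovr" → 7 new (v, y, a, w, o, v, r)
  "exexkfrnz" → prefix "exexkfrn" already present; 1 new (z)
  "exexkwwv" → prefix "exexk" already present; 3 new (w, w, v)
Total nodes = 7 + 5 + 3 + 1 + 7 + 1 + 3 = 27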